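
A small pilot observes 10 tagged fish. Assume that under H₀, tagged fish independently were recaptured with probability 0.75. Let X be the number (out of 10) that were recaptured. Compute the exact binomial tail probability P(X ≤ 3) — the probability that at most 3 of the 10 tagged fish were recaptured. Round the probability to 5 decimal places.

X ~ Binomial(n=10, p=0.75).
P(X ≤ 3) = C(10,0)·0.75^0·0.25^10 + C(10,1)·0.75^1·0.25^9 + C(10,2)·0.75^2·0.25^8 + C(10,3)·0.75^3·0.25^7.
= 0.000001 + 0.000029 + 0.000386 + 0.003090 = 0.00351.

P = 0.00351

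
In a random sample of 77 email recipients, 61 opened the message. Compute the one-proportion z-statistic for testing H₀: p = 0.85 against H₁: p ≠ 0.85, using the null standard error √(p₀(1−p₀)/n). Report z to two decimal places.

p̂ = 61/77 = 0.79221.
Null standard error: √(0.85·0.15/77) = √0.001655844 = 0.040692.
z = (0.79221 − 0.85)/0.040692 = -0.05779/0.040692 = -1.42.

z = -1.42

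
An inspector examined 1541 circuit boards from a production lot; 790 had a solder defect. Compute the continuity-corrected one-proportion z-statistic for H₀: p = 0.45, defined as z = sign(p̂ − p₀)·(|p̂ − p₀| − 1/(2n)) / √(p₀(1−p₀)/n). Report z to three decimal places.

z = 4.918

With x = 790 successes in n = 1541, p̂ = 0.51265. p̂ − p₀ = 0.062654.
1/(2n) = 0.000324.
Corrected numerator: |0.062654| − 0.000324 = 0.062330.
Under H₀, SE = √(p₀(1−p₀)/n) = √(0.45·0.55/1541) = √0.000160610 = 0.012673.
z = +0.062330/0.012673 = 4.918.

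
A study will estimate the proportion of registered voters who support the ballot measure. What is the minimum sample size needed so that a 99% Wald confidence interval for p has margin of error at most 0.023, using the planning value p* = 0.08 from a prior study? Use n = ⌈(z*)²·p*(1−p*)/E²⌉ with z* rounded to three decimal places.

The 99% critical value is z* = 2.576.
p*(1−p*) = 0.0736.
Required n before rounding: 6.635776 × 0.0736 / 0.023² = 923.238.
Rounding up, n = 924.

n = 924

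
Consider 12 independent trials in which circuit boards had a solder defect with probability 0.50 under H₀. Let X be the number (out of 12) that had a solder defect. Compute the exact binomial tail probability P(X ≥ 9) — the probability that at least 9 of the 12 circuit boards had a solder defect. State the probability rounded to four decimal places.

P = 0.0730

X ~ Binomial(n=12, p=0.50).
P(X ≥ 9) = C(12,9)·0.50^9·0.50^3 + C(12,10)·0.50^10·0.50^2 + C(12,11)·0.50^11·0.50^1 + C(12,12)·0.50^12·0.50^0.
= 0.053711 + 0.016113 + 0.002930 + 0.000244 = 0.0730.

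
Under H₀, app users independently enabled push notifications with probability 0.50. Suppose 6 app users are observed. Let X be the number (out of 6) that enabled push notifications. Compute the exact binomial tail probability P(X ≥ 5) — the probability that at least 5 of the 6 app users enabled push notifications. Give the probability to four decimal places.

X is binomial with n = 6 and p = 0.50.
P(X ≥ 5) = C(6,5)·0.50^5·0.50^1 + C(6,6)·0.50^6·0.50^0.
= 0.093750 + 0.015625 = 0.1094.

P = 0.1094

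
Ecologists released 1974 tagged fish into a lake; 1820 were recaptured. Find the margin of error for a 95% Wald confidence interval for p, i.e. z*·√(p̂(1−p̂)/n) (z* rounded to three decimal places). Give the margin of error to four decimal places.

ME = 0.0118

With x = 1820 successes in n = 1974, p̂ = 0.92199.
SE = √(p̂(1−p̂)/n) = √(0.071928/1974) = 0.006036.
For 95% confidence, z* = 1.960.
So ME = 0.0118.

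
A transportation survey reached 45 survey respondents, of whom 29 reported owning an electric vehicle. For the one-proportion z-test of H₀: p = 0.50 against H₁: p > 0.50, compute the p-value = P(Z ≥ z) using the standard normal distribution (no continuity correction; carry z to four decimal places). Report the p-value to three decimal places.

p-value = 0.026

Sample proportion p̂ = 29/45 = 0.64444.
Null standard error: √(0.50·0.50/45) = √0.005555556 = 0.074536.
z = (p̂ − p₀)/SE = (29/45 − 0.50)/0.074536 ≈ 1.9379.
From the standard normal, P(Z ≥ z) = 0.026.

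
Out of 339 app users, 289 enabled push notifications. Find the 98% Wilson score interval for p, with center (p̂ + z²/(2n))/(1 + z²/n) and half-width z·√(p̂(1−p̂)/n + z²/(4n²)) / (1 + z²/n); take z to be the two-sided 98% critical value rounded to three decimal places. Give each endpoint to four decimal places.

(0.8022, 0.8918)

Here p̂ = 289/339 = 0.85251 and z = 2.326 (z² = 5.410276).
Denominator 1 + z²/n = 1 + 5.410276/339 = 1.015960.
Center = (0.85251 + 0.007980)/1.015960 = 0.84697.
Radicand: p̂(1−p̂)/n + z²/(4n²) = 0.000370910 + 0.000011770 = 0.000382680.
Half-width = 2.326·√0.000382680/1.015960 = 0.04479.
CI: 0.84697 ± 0.04479 = (0.8022, 0.8918).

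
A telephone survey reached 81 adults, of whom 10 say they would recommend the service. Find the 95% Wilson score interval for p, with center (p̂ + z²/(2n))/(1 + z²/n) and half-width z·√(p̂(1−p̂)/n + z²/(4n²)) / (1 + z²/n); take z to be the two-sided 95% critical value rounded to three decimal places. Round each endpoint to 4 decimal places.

Here p̂ = 10/81 = 0.12346 and z = 1.960 (z² = 3.841600).
Denominator 1 + z²/n = 1 + 3.841600/81 = 1.047427.
Adjusted center: (0.12346 + z²/(2n))/1.047427 = 0.14051.
Radicand: p̂(1−p̂)/n + z²/(4n²) = 0.001335990 + 0.000146380 = 0.001482370.
Half-width = 1.960·√0.001482370/1.047427 = 0.07205.
CI: 0.14051 ± 0.07205 = (0.0685, 0.2126).

(0.0685, 0.2126)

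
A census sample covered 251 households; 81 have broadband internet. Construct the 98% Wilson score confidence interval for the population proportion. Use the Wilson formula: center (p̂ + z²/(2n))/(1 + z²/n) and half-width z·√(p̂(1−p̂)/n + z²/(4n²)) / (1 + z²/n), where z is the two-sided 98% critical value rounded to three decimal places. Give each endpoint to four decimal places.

(0.2584, 0.3945)

p̂ = 81/251 = 0.32271; z = 2.326, so z² = 5.410276.
Denominator 1 + z²/n = 1 + 5.410276/251 = 1.021555.
Center = (0.32271 + 0.010777)/1.021555 = 0.32645.
Radicand: p̂(1−p̂)/n + z²/(4n²) = 0.000870789 + 0.000021469 = 0.000892258.
Half-width = 2.326·√0.000892258/1.021555 = 0.06801.
So the interval runs from 0.2584 to 0.3945.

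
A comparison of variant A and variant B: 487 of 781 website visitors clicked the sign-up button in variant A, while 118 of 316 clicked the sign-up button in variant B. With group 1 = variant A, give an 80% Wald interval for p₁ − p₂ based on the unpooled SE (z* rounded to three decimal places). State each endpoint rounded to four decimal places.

p̂₁ = 487/781 = 0.62356, p̂₂ = 118/316 = 0.37342; p̂₁ − p̂₂ = 0.25014.
Unpooled SE = √(p̂₁(1−p̂₁)/n₁ + p̂₂(1−p̂₂)/n₂) = √(0.000300554 + 0.000740433) = 0.032264.
z* = 1.282 at the 80% level. Margin = 1.282·0.032264 = 0.04136.
So the interval runs from 0.2088 to 0.2915.

(0.2088, 0.2915)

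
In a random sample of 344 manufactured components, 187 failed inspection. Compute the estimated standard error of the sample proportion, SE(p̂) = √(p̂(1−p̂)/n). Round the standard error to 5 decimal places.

SE = 0.02686

p̂ = 187/344 = 0.54360.
p̂(1−p̂) = 0.54360·0.45640 = 0.248099.
SE = √(0.248099/344) = √0.000721218 = 0.02686.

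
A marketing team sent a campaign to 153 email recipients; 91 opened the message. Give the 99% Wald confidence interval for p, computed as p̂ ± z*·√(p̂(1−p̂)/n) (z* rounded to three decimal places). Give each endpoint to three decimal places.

(0.493, 0.697)

The sample proportion is 91/153 = 0.59477.
SE(p̂) = √(0.59477·0.40523/153) = 0.039690.
z* = 2.576 at the 99% level.
Margin of error: 2.576 × 0.039690 = 0.10224.
Interval: 0.59477 ± 0.10224 → (0.493, 0.697).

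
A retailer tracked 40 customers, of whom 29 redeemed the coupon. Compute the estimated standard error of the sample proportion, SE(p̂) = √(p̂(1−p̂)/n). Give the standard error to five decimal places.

p̂ = 29/40 = 0.72500.
p̂(1−p̂) = 0.199375.
SE = √(0.199375/40) = √0.004984375 = 0.07060.

SE = 0.07060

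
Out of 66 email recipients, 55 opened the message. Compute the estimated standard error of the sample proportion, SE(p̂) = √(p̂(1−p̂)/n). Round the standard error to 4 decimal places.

Sample proportion p̂ = 55/66 = 0.83333.
p̂(1−p̂) = 0.138891.
SE = √(0.138891/66) = √0.002104409 = 0.0459.

SE = 0.0459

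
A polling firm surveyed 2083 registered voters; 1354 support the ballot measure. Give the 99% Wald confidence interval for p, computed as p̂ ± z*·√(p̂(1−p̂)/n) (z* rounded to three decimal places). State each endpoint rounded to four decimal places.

(0.6231, 0.6769)

Sample proportion p̂ = 1354/2083 = 0.65002.
Standard error of p̂: √(0.227493/2083) = √0.000109214 = 0.010451.
For 99% confidence, z* = 2.576.
Margin = 2.576·0.010451 = 0.02692.
Interval: 0.65002 ± 0.02692 → (0.6231, 0.6769).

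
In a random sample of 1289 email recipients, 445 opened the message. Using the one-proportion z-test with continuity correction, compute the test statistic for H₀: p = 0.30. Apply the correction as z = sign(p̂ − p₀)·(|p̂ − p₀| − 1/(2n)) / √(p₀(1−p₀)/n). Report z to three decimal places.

z = 3.513

Sample proportion p̂ = 445/1289 = 0.34523. p̂ − p₀ = 0.045229.
1/(2n) = 0.000388.
Corrected numerator: |0.045229| − 0.000388 = 0.044841.
Null standard error: √(0.30·0.70/1289) = √0.000162917 = 0.012764.
z = (+)0.044841/0.012764 = 3.513.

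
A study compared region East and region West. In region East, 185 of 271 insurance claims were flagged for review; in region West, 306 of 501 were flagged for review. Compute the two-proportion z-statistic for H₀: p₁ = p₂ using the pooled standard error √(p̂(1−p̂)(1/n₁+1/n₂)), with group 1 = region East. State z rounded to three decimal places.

z = 1.981

Sample proportions: p̂₁ = 185/271 = 0.68266 and p̂₂ = 306/501 = 0.61078.
Pooled p̂ = (185+306)/(271+501) = 491/772 = 0.63601.
SE = √[p̂(1−p̂)(1/n₁+1/n₂)] = √[0.63601·0.36399·(1/271+1/501)] ≈ 0.036281.
z = (p̂₁ − p̂₂)/SE = (0.68266 − 0.61078)/0.036281 = 0.07188/0.036281 = 1.981.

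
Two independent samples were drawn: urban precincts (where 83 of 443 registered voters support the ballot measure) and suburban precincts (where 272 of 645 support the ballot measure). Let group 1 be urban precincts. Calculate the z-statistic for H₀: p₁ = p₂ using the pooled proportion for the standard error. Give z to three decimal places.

z = -8.100

p̂₁ = 83/443 = 0.18736, p̂₂ = 272/645 = 0.42171.
Pooled p̂ = (83+272)/(443+645) = 355/1088 = 0.32629.
SE = √[p̂(1−p̂)(1/n₁+1/n₂)] = √[0.32629·0.67371·(1/443+1/645)] ≈ 0.028931.
z = -0.23435/0.028931 = -8.100.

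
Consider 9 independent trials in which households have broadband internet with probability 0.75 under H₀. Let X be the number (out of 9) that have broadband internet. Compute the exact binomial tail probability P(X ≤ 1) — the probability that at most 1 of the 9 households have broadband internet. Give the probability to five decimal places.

X ~ Binomial(n=9, p=0.75).
P(X ≤ 1) = C(9,0)·0.75^0·0.25^9 + C(9,1)·0.75^1·0.25^8.
= 0.000004 + 0.000103 = 0.00011.

P = 0.00011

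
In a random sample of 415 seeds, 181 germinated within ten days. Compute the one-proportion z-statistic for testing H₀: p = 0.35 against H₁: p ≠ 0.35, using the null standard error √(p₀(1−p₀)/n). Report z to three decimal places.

z = 3.679

With x = 181 successes in n = 415, p̂ = 0.43614.
Null standard error: √(0.35·0.65/415) = √0.000548193 = 0.023414.
Test statistic: z = 0.08614/0.023414 = 3.679.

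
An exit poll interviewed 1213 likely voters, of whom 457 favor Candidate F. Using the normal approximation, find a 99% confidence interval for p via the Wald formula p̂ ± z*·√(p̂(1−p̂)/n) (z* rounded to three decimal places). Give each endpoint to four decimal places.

Sample proportion p̂ = 457/1213 = 0.37675.
Standard error of p̂: √(0.234810/1213) = √0.000193578 = 0.013913.
The 99% critical value is z* = 2.576.
Margin of error: 2.576 × 0.013913 = 0.03584.
Interval: 0.37675 ± 0.03584 → (0.3409, 0.4126).

(0.3409, 0.4126)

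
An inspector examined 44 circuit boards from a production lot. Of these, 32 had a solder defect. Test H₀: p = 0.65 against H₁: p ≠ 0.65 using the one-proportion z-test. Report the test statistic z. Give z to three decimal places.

p̂ = 32/44 = 0.72727.
Null standard error: √(0.65·0.35/44) = √0.005170455 = 0.071906.
z = (0.72727 − 0.65)/0.071906 = 0.07727/0.071906 = 1.075.

z = 1.075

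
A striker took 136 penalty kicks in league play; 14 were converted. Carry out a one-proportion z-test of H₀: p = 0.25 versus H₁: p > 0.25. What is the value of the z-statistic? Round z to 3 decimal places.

z = -3.961

With x = 14 successes in n = 136, p̂ = 0.10294.
Null standard error: √(0.25·0.75/136) = √0.001378676 = 0.037131.
z = (0.10294 − 0.25)/0.037131 = -0.14706/0.037131 = -3.961.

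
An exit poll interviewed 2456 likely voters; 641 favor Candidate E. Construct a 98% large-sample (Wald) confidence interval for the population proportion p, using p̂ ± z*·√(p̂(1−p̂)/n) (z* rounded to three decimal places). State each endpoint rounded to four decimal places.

(0.2404, 0.2816)

Sample proportion p̂ = 641/2456 = 0.26099.
SE(p̂) = √(0.26099·0.73901/2456) = 0.008862.
For 98% confidence, z* = 2.326.
Margin = 2.326·0.008862 = 0.02061.
So the interval runs from 0.2404 to 0.2816.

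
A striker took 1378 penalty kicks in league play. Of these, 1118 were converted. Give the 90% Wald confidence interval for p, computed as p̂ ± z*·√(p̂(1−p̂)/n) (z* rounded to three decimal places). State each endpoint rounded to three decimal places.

Sample proportion p̂ = 1118/1378 = 0.81132.
Standard error of p̂: √(0.153079/1378) = √0.000111088 = 0.010540.
The 90% critical value is z* = 1.645.
Margin = 1.645·0.010540 = 0.01734.
Interval: 0.81132 ± 0.01734 → (0.794, 0.829).

(0.794, 0.829)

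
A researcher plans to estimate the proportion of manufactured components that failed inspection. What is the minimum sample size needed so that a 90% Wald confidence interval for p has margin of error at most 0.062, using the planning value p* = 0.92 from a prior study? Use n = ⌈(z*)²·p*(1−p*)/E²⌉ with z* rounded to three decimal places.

The 90% critical value is z* = 1.645.
p*(1−p*) = 0.0736.
Required n before rounding: 2.706025 × 0.0736 / 0.062² = 51.812.
⌈51.812⌉ = 52.

n = 52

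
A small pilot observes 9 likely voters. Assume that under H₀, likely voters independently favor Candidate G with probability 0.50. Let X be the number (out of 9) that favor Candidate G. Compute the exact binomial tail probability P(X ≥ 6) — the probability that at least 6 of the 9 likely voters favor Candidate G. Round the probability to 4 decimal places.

X ~ Binomial(n=9, p=0.50).
P(X ≥ 6) = C(9,6)·0.50^6·0.50^3 + C(9,7)·0.50^7·0.50^2 + C(9,8)·0.50^8·0.50^1 + C(9,9)·0.50^9·0.50^0.
= 0.164062 + 0.070312 + 0.017578 + 0.001953 = 0.2539.

P = 0.2539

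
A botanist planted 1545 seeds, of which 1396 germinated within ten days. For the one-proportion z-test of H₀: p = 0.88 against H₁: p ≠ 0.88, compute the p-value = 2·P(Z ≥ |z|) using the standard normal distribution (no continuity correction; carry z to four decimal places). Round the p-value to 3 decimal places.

With x = 1396 successes in n = 1545, p̂ = 0.90356.
Under H₀, SE = √(p₀(1−p₀)/n) = √(0.88·0.12/1545) = √0.000068350 = 0.008267.
z = (p̂ − p₀)/SE = (1396/1545 − 0.88)/0.008267 ≈ 2.8497.
p-value = 2·P(Z ≥ |z|) with z = 2.8497 → 0.004.

p-value = 0.004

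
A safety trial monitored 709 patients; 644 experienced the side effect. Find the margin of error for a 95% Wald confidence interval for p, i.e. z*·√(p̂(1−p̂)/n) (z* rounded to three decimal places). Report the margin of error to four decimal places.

ME = 0.0212

With x = 644 successes in n = 709, p̂ = 0.90832.
SE(p̂) = √(0.90832·0.09168/709) = 0.010838.
z* = 1.960 at the 95% level.
ME = 1.960·0.010838 = 0.0212.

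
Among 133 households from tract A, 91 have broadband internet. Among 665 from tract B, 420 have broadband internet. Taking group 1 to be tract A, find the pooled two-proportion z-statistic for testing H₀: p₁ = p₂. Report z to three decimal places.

p̂₁ = 91/133 = 0.68421, p̂₂ = 420/665 = 0.63158.
Pooling: p̂ = 511/798 = 0.64035.
SE = √[p̂(1−p̂)(1/n₁+1/n₂)] = √[0.64035·0.35965·(1/133+1/665)] ≈ 0.045584.
z = 0.05263/0.045584 = 1.155.

z = 1.155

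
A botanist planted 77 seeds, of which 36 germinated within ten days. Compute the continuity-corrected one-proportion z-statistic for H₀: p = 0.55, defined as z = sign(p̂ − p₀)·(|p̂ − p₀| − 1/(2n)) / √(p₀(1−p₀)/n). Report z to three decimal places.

With x = 36 successes in n = 77, p̂ = 0.46753. p̂ − p₀ = -0.082468.
Continuity correction 1/(2n) = 1/154 = 0.006494.
Corrected numerator: |-0.082468| − 0.006494 = 0.075974.
Null standard error: √(0.55·0.45/77) = √0.003214286 = 0.056695.
z = −0.075974/0.056695 = -1.340.

z = -1.340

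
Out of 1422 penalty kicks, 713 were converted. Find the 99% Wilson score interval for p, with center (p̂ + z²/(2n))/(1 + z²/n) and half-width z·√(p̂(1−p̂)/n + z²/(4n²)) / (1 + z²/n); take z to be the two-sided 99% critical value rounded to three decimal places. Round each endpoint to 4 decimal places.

Here p̂ = 713/1422 = 0.50141 and z = 2.576 (z² = 6.635776).
Denominator 1 + z²/n = 1 + 6.635776/1422 = 1.004667.
Center = (0.50141 + 0.002333)/1.004667 = 0.50140.
Radicand: p̂(1−p̂)/n + z²/(4n²) = 0.000175807 + 0.000000820 = 0.000176627.
Half-width = 2.576·√0.000176627/1.004667 = 0.03408.
Interval: 0.50140 ± 0.03408 → (0.4673, 0.5355).

(0.4673, 0.5355)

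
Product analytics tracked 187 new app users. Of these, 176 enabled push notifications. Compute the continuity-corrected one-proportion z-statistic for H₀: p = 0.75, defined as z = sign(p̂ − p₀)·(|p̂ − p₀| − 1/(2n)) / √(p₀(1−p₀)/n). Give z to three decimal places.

With x = 176 successes in n = 187, p̂ = 0.94118. p̂ − p₀ = 0.191176.
1/(2n) = 0.002674.
Corrected numerator: |0.191176| − 0.002674 = 0.188502.
Under H₀, SE = √(p₀(1−p₀)/n) = √(0.75·0.25/187) = √0.001002674 = 0.031665.
z = (+)0.188502/0.031665 = 5.953.

z = 5.953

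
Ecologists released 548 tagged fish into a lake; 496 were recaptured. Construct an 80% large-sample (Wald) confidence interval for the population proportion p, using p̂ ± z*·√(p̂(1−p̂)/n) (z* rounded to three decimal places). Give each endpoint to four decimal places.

The sample proportion is 496/548 = 0.90511.
SE = √(p̂(1−p̂)/n) = √(0.085886/548) = 0.012519.
For 80% confidence, z* = 1.282.
Margin = 1.282·0.012519 = 0.01605.
CI: 0.90511 ± 0.01605 = (0.8891, 0.9212).

(0.8891, 0.9212)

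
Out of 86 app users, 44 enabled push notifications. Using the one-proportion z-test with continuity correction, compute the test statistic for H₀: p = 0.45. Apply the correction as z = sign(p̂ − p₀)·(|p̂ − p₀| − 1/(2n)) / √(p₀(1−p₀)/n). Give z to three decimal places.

Sample proportion p̂ = 44/86 = 0.51163. p̂ − p₀ = 0.061628.
1/(2n) = 0.005814.
Corrected numerator: |0.061628| − 0.005814 = 0.055814.
Under H₀, SE = √(p₀(1−p₀)/n) = √(0.45·0.55/86) = √0.002877907 = 0.053646.
z = +0.055814/0.053646 = 1.040.

z = 1.040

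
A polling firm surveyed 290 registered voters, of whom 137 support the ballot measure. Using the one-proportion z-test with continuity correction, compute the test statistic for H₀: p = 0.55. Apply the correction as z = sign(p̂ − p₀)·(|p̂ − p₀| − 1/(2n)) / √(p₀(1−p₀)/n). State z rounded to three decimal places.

z = -2.597

The sample proportion is 137/290 = 0.47241. p̂ − p₀ = -0.077586.
Continuity correction 1/(2n) = 1/580 = 0.001724.
Corrected numerator: |-0.077586| − 0.001724 = 0.075862.
Null standard error: √(0.55·0.45/290) = √0.000853448 = 0.029214.
z = (−)0.075862/0.029214 = -2.597.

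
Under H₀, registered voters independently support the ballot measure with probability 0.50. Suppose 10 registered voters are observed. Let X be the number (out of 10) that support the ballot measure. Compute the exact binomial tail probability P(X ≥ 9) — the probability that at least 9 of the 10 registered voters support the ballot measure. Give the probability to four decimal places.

X is binomial with n = 10 and p = 0.50.
P(X ≥ 9) = C(10,9)·0.50^9·0.50^1 + C(10,10)·0.50^10·0.50^0.
= 0.009766 + 0.000977 = 0.0107.

P = 0.0107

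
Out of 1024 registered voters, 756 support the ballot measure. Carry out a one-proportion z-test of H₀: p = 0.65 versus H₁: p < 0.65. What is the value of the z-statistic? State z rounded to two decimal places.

Sample proportion p̂ = 756/1024 = 0.73828.
SE₀ = √(0.65·0.35/1024) = 0.014905.
z = (0.73828 − 0.65)/0.014905 = 0.08828/0.014905 = 5.92.

z = 5.92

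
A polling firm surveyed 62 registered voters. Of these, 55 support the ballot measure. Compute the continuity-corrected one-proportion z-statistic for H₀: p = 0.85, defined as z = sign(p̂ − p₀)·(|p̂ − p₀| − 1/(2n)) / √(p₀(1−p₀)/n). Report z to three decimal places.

z = 0.640

p̂ = 55/62 = 0.88710. p̂ − p₀ = 0.037097.
1/(2n) = 0.008065.
Corrected numerator: |0.037097| − 0.008065 = 0.029032.
Under H₀, SE = √(p₀(1−p₀)/n) = √(0.85·0.15/62) = √0.002056452 = 0.045348.
z = (+)0.029032/0.045348 = 0.640.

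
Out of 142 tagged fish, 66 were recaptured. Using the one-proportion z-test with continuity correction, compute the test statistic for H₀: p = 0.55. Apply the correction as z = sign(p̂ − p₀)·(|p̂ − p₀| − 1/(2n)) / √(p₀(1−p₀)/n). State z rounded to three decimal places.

z = -1.957

With x = 66 successes in n = 142, p̂ = 0.46479. p̂ − p₀ = -0.085211.
Continuity correction 1/(2n) = 1/284 = 0.003521.
Corrected numerator: |-0.085211| − 0.003521 = 0.081690.
SE₀ = √(0.55·0.45/142) = 0.041749.
z = −0.081690/0.041749 = -1.957.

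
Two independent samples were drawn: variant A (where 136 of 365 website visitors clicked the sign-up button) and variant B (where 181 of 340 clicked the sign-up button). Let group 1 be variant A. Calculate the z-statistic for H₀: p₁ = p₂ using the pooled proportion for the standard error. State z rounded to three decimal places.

Sample proportions: p̂₁ = 136/365 = 0.37260 and p̂₂ = 181/340 = 0.53235.
Pooled p̂ = (136+181)/(365+340) = 317/705 = 0.44965.
Pooled SE = √[0.2474644·0.00568090] ≈ 0.037494.
z = (p̂₁ − p̂₂)/SE = (0.37260 − 0.53235)/0.037494 = -0.15975/0.037494 = -4.261.

z = -4.261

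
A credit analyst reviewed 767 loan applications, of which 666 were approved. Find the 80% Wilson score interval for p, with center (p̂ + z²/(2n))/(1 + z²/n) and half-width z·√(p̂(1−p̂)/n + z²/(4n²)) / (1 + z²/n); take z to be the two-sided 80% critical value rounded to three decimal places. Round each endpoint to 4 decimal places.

Here p̂ = 666/767 = 0.86832 and z = 1.282 (z² = 1.643524).
Denominator 1 + z²/n = 1 + 1.643524/767 = 1.002143.
Adjusted center: (0.86832 + z²/(2n))/1.002143 = 0.86753.
Radicand: p̂(1−p̂)/n + z²/(4n²) = 0.000149077 + 0.000000698 = 0.000149775.
Half-width = z·√(radicand)/denom = 1.282·0.012238/1.002143 = 0.01566.
Interval: 0.86753 ± 0.01566 → (0.8519, 0.8832).

(0.8519, 0.8832)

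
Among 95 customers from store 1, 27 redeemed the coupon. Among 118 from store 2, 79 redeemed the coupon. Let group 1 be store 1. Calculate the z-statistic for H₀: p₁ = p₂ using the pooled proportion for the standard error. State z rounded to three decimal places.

z = -5.590

Sample proportions: p̂₁ = 27/95 = 0.28421 and p̂₂ = 79/118 = 0.66949.
Pooling: p̂ = 106/213 = 0.49765.
Pooled SE = √[0.2499945·0.01900089] ≈ 0.068921.
z = -0.38528/0.068921 = -5.590.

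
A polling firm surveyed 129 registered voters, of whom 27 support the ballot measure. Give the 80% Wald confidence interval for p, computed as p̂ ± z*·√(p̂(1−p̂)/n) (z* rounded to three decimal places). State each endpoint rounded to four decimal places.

With x = 27 successes in n = 129, p̂ = 0.20930.
SE(p̂) = √(0.20930·0.79070/129) = 0.035818.
z* = 1.282 at the 80% level.
Margin = 1.282·0.035818 = 0.04592.
So the interval runs from 0.1634 to 0.2552.

(0.1634, 0.2552)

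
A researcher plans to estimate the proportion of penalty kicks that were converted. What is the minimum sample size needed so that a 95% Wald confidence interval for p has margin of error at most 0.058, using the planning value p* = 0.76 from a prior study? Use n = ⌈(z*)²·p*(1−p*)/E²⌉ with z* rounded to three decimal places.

For 95% confidence, z* = 1.960.
p*(1−p*) = 0.1824.
Required n before rounding: 3.841600 × 0.1824 / 0.058² = 208.296.
Rounding up, n = 209.

n = 209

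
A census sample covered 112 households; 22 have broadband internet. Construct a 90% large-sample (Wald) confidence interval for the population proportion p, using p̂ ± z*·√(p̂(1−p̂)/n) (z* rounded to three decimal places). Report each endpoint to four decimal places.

p̂ = 22/112 = 0.19643.
SE = √(p̂(1−p̂)/n) = √(0.157844/112) = 0.037541.
z* = 1.645 at the 90% level.
Margin of error: 1.645 × 0.037541 = 0.06175.
So the interval runs from 0.1347 to 0.2582.

(0.1347, 0.2582)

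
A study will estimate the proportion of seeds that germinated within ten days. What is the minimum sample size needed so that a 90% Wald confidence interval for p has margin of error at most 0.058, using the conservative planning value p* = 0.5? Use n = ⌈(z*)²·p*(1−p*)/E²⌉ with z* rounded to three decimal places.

n = 202

For 90% confidence, z* = 1.645.
p*(1−p*) = 0.2500.
Required n before rounding: 2.706025 × 0.2500 / 0.058² = 201.102.
⌈201.102⌉ = 202.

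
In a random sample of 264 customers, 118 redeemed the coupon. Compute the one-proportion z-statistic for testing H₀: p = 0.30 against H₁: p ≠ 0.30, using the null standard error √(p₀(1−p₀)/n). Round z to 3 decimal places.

Sample proportion p̂ = 118/264 = 0.44697.
SE₀ = √(0.30·0.70/264) = 0.028204.
z = (0.44697 − 0.30)/0.028204 = 0.14697/0.028204 = 5.211.

z = 5.211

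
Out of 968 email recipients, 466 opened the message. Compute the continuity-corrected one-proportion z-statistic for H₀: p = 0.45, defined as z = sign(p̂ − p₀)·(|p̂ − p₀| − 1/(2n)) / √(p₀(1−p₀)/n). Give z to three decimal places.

p̂ = 466/968 = 0.48140. p̂ − p₀ = 0.031405.
Continuity correction 1/(2n) = 1/1936 = 0.000517.
Corrected numerator: |0.031405| − 0.000517 = 0.030888.
Null standard error: √(0.45·0.55/968) = √0.000255682 = 0.015990.
z = +0.030888/0.015990 = 1.932.

z = 1.932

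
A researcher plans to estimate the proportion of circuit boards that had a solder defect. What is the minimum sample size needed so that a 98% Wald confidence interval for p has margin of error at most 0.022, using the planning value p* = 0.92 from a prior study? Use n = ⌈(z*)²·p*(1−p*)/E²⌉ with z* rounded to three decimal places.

The 98% critical value is z* = 2.326.
p*(1−p*) = 0.92·0.08 = 0.0736.
(z*)²·p*(1−p*)/E² = 5.410276·0.0736/0.000484 = 822.720.
Rounding up, n = 823.

n = 823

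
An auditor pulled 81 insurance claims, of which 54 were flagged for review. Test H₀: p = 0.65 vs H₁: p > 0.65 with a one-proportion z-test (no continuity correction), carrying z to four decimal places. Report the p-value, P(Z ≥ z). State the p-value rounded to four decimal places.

p-value = 0.3766

With x = 54 successes in n = 81, p̂ = 0.66667.
SE₀ = √(0.65·0.35/81) = 0.052997.
z = (p̂ − p₀)/SE = (54/81 − 0.65)/0.052997 ≈ 0.3145.
From the standard normal, P(Z ≥ z) = 0.3766.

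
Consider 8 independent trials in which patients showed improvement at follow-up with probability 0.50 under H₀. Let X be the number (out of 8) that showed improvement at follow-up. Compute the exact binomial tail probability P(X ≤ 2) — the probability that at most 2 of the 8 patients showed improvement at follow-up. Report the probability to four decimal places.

P = 0.1445

X is binomial with n = 8 and p = 0.50.
P(X ≤ 2) = C(8,0)·0.50^0·0.50^8 + C(8,1)·0.50^1·0.50^7 + C(8,2)·0.50^2·0.50^6.
= 0.003906 + 0.031250 + 0.109375 = 0.1445.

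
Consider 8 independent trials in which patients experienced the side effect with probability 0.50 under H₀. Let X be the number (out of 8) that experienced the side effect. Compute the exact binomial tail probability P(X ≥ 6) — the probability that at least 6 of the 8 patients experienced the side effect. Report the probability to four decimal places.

X ~ Binomial(n=8, p=0.50).
P(X ≥ 6) = C(8,6)·0.50^6·0.50^2 + C(8,7)·0.50^7·0.50^1 + C(8,8)·0.50^8·0.50^0.
= 0.109375 + 0.031250 + 0.003906 = 0.1445.

P = 0.1445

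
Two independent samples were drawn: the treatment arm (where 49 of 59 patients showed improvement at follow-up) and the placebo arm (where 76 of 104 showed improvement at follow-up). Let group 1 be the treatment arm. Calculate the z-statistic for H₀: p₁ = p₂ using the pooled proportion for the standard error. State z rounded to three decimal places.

p̂₁ = 49/59 = 0.83051, p̂₂ = 76/104 = 0.73077.
Pooling: p̂ = 125/163 = 0.76687.
SE = √[p̂(1−p̂)(1/n₁+1/n₂)] = √[0.76687·0.23313·(1/59+1/104)] ≈ 0.068914.
z = (p̂₁ − p̂₂)/SE = (0.83051 − 0.73077)/0.068914 = 0.09974/0.068914 = 1.447.

z = 1.447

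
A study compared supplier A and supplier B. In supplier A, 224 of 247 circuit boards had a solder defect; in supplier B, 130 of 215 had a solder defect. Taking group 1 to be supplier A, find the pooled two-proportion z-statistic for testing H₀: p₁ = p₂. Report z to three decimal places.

p̂₁ = 224/247 = 0.90688, p̂₂ = 130/215 = 0.60465.
Pooling: p̂ = 354/462 = 0.76623.
Pooled SE = √[0.1791196·0.00869975] ≈ 0.039475.
z = 0.30223/0.039475 = 7.656.

z = 7.656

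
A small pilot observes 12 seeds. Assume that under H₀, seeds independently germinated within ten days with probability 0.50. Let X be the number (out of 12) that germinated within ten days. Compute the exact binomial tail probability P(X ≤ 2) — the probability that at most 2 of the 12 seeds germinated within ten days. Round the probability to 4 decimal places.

X is binomial with n = 12 and p = 0.50.
P(X ≤ 2) = C(12,0)·0.50^0·0.50^12 + C(12,1)·0.50^1·0.50^11 + C(12,2)·0.50^2·0.50^10.
= 0.000244 + 0.002930 + 0.016113 = 0.0193.

P = 0.0193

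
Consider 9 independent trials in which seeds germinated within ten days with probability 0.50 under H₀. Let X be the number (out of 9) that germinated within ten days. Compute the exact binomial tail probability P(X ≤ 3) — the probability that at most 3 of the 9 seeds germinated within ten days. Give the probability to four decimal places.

P = 0.2539

X ~ Binomial(n=9, p=0.50).
P(X ≤ 3) = C(9,0)·0.50^0·0.50^9 + C(9,1)·0.50^1·0.50^8 + C(9,2)·0.50^2·0.50^7 + C(9,3)·0.50^3·0.50^6.
= 0.001953 + 0.017578 + 0.070312 + 0.164062 = 0.2539.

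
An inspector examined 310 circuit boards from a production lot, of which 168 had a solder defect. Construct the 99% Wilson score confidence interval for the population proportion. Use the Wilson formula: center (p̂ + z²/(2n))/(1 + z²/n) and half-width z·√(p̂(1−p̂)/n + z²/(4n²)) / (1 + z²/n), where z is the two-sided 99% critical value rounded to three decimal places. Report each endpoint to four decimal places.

(0.4689, 0.6132)

p̂ = 168/310 = 0.54194; z = 2.576, so z² = 6.635776.
1 + z²/n = 1.021406.
Adjusted center: (0.54194 + z²/(2n))/1.021406 = 0.54106.
Radicand: p̂(1−p̂)/n + z²/(4n²) = 0.000800779 + 0.000017263 = 0.000818042.
Half-width = z·√(radicand)/denom = 2.576·0.028601/1.021406 = 0.07213.
CI: 0.54106 ± 0.07213 = (0.4689, 0.6132).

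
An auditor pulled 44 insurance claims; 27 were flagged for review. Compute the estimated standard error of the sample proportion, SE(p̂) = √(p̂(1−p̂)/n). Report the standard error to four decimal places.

p̂ = 27/44 = 0.61364.
p̂(1−p̂) = 0.237086.
Dividing by n and taking the root: √0.005388318 = 0.0734.

SE = 0.0734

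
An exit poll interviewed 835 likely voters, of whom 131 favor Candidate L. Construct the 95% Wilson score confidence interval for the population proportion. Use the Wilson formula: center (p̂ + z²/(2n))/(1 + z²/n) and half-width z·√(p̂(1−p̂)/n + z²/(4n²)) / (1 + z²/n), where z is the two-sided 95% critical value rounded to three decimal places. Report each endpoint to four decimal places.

(0.1338, 0.1831)

Here p̂ = 131/835 = 0.15689 and z = 1.960 (z² = 3.841600).
Denominator 1 + z²/n = 1 + 3.841600/835 = 1.004601.
Center = (0.15689 + 0.002300)/1.004601 = 0.15846.
Radicand: p̂(1−p̂)/n + z²/(4n²) = 0.000158411 + 0.000001377 = 0.000159788.
Half-width = z·√(radicand)/denom = 1.960·0.012641/1.004601 = 0.02466.
Interval: 0.15846 ± 0.02466 → (0.1338, 0.1831).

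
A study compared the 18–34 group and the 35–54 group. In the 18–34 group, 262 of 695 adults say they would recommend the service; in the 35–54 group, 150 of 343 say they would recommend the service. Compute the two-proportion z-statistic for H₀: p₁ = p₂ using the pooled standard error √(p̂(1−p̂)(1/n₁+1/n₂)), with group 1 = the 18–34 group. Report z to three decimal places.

z = -1.869

Sample proportions: p̂₁ = 262/695 = 0.37698 and p̂₂ = 150/343 = 0.43732.
Pooling: p̂ = 412/1038 = 0.39692.
Pooled SE = √[0.2393739·0.00435430] ≈ 0.032285.
z = (p̂₁ − p̂₂)/SE = (0.37698 − 0.43732)/0.032285 = -0.06034/0.032285 = -1.869.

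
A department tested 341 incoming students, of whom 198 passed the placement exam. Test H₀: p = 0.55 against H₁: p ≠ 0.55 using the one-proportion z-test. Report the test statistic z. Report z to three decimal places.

z = 1.138

p̂ = 198/341 = 0.58065.
SE₀ = √(0.55·0.45/341) = 0.026941.
z = (p̂ − p₀)/SE = (0.58065 − 0.55)/0.026941 = 1.138.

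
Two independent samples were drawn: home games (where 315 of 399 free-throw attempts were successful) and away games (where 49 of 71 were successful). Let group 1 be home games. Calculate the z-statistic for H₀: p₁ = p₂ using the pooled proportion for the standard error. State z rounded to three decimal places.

p̂₁ = 315/399 = 0.78947, p̂₂ = 49/71 = 0.69014.
Pooled p̂ = (315+49)/(399+71) = 364/470 = 0.77447.
SE = √[p̂(1−p̂)(1/n₁+1/n₂)] = √[0.77447·0.22553·(1/399+1/71)] ≈ 0.053832.
z = 0.09933/0.053832 = 1.845.

z = 1.845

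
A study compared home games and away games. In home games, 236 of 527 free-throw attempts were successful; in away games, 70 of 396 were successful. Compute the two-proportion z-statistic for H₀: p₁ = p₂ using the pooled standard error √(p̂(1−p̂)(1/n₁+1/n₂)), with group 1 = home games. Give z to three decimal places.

p̂₁ = 236/527 = 0.44782, p̂₂ = 70/396 = 0.17677.
Pooled p̂ = (236+70)/(527+396) = 306/923 = 0.33153.
Pooled SE = √[0.2216171·0.00442279] ≈ 0.031308.
z = (p̂₁ − p̂₂)/SE = (0.44782 − 0.17677)/0.031308 = 0.27105/0.031308 = 8.658.

z = 8.658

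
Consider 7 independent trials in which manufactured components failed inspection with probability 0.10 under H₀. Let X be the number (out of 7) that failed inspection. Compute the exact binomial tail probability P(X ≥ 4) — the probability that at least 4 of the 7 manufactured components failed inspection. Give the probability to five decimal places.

X is binomial with n = 7 and p = 0.10.
P(X ≥ 4) = C(7,4)·0.10^4·0.90^3 + C(7,5)·0.10^5·0.90^2 + C(7,6)·0.10^6·0.90^1 + C(7,7)·0.10^7·0.90^0.
= 0.002552 + 0.000170 + 0.000006 + 0.000000 = 0.00273.

P = 0.00273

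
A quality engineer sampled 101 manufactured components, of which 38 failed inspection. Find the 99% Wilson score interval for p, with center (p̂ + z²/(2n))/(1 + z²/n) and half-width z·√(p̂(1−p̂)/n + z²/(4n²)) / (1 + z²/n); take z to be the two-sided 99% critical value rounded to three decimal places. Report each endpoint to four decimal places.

Here p̂ = 38/101 = 0.37624 and z = 2.576 (z² = 6.635776).
Denominator 1 + z²/n = 1 + 6.635776/101 = 1.065701.
Center = (0.37624 + 0.032850)/1.065701 = 0.38387.
Radicand: p̂(1−p̂)/n + z²/(4n²) = 0.002323593 + 0.000162626 = 0.002486219.
Half-width = z·√(radicand)/denom = 2.576·0.049862/1.065701 = 0.12053.
Interval: 0.38387 ± 0.12053 → (0.2633, 0.5044).

(0.2633, 0.5044)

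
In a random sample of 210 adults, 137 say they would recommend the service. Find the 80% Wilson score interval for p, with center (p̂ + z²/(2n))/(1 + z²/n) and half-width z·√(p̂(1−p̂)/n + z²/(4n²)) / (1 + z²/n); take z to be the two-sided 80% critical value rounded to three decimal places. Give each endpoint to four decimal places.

(0.6092, 0.6932)

Here p̂ = 137/210 = 0.65238 and z = 1.282 (z² = 1.643524).
1 + z²/n = 1.007826.
Adjusted center: (0.65238 + z²/(2n))/1.007826 = 0.65120.
Radicand: p̂(1−p̂)/n + z²/(4n²) = 0.001079905 + 0.000009317 = 0.001089222.
Half-width = z·√(radicand)/denom = 1.282·0.033003/1.007826 = 0.04198.
CI: 0.65120 ± 0.04198 = (0.6092, 0.6932).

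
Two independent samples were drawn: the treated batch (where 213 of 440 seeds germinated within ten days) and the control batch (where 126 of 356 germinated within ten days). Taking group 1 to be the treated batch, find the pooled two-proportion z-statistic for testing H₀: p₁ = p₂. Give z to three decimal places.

z = 3.693

Sample proportions: p̂₁ = 213/440 = 0.48409 and p̂₂ = 126/356 = 0.35393.
Pooling: p̂ = 339/796 = 0.42588.
Pooled SE = √[0.2445061·0.00508172] ≈ 0.035249.
z = (p̂₁ − p̂₂)/SE = (0.48409 − 0.35393)/0.035249 = 0.13016/0.035249 = 3.693.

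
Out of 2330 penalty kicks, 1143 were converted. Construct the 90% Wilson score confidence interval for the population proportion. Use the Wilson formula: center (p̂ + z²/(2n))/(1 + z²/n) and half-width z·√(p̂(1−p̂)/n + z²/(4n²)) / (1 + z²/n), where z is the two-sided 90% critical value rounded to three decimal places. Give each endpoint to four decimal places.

(0.4735, 0.5076)

p̂ = 1143/2330 = 0.49056; z = 1.645, so z² = 2.706025.
1 + z²/n = 1.001161.
Center = (0.49056 + 0.000581)/1.001161 = 0.49057.
Radicand: p̂(1−p̂)/n + z²/(4n²) = 0.000107258 + 0.000000125 = 0.000107383.
Half-width = z·√(radicand)/denom = 1.645·0.010363/1.001161 = 0.01703.
So the interval runs from 0.4735 to 0.5076.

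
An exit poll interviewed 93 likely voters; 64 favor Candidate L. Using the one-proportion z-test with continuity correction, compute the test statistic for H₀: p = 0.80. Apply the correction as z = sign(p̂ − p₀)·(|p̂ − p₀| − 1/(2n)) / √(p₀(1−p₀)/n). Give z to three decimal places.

The sample proportion is 64/93 = 0.68817. p̂ − p₀ = -0.111828.
Continuity correction 1/(2n) = 1/186 = 0.005376.
Corrected numerator: |-0.111828| − 0.005376 = 0.106452.
SE₀ = √(0.80·0.20/93) = 0.041478.
z = (−)0.106452/0.041478 = -2.566.

z = -2.566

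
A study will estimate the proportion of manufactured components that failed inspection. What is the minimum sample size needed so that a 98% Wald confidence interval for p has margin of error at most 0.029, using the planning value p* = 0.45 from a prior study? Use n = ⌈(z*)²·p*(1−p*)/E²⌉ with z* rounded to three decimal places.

n = 1593

For 98% confidence, z* = 2.326.
p*(1−p*) = 0.45·0.55 = 0.2475.
Required n before rounding: 5.410276 × 0.2475 / 0.029² = 1592.204.
Rounding up, n = 1593.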